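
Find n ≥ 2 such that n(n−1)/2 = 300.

25

n(n−1)/2 = 300 ⇒ n(n−1) = 600. Since 25·24 = 600, n = 25.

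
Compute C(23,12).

1352078

C(23,12) = C(23,11) by symmetry.
C(23,11) = (23·22·21·20·19·18·17·16·15·14·13) / 11! = 53970627110400 / 39916800 = 1352078.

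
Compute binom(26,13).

10400600

C(26,13) = (26·25·24·23·22·21·20·19·18·17·16·15·14) / 13! = 64764752532480000 / 6227020800 = 10400600.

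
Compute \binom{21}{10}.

352716

C(21,10) = (21·20·19·18·17·16·15·14·13·12) / 10! = 1279935820800 / 3628800 = 352716.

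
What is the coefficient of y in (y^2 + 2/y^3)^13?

General term: C(13,j)·(y^2)^j·(2/y^3)^(13-j), with y-exponent 2j − 3(13−j) = 5j − 39.
Set 5j − 39 = 1: j = 8.
C(13,8) = 1287; 1^8 = 1; 2^5 = 32.
Coefficient = 1287 · 1 · 32 = 41184.

41184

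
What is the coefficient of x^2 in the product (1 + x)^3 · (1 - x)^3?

Coefficient of x^2 = Σ_{j} C(3,j)·1^j·C(3,2-j)·(-1)^(2-j) for j from 0 to 2.
= 3 + (-9) + 3 = -3.

-3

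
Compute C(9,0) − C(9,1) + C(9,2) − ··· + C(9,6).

28

The partial alternating sum Σ_{k=0}^{6} (−1)^k C(9,k) = (−1)^6 C(8,6) = 28.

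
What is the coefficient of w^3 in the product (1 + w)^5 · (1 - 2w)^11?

-430

Coefficient of w^3 = Σ_{j} C(5,j)·1^j·C(11,3-j)·(-2)^(3-j) for j from 0 to 3.
= (-1320) + 1100 + (-220) + 10 = -430.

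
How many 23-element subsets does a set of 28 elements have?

C(28,23) = C(28,5) by symmetry.
C(28,5) = (28·27·26·25·24) / 5! = 11793600 / 120 = 98280.

98280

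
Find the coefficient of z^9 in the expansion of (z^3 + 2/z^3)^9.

672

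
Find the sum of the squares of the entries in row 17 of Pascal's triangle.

By Vandermonde's identity, Σ C(17,j)² = C(34,17) = 2333606220.

2333606220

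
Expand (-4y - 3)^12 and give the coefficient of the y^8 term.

2627665920

The general term is C(12,j)·(-4y)^j·(-3)^(12-j); the y^8 term has j = 8.
C(12,8) = 495.
Coefficient = C(12,8) · (-4)^8 · (-3)^4 = 495 · 65536 · 81 = 2627665920.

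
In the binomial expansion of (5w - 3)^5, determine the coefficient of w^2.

The general term is C(5,j)·(5w)^j·(-3)^(5-j); the w^2 term has j = 2.
C(5,2) = 10.
Coefficient = C(5,2) · 5^2 · (-3)^3 = 10 · 25 · (-27) = -6750.

-6750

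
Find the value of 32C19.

347373600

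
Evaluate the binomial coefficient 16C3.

560

C(16,3) = (16·15·14) / 3! = 3360 / 6 = 560.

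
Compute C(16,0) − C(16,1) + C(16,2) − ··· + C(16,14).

15

The partial alternating sum Σ_{k=0}^{14} (−1)^k C(16,k) = (−1)^14 C(15,14) = 15.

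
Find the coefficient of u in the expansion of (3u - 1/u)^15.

-42220035

General term: C(15,j)·(3u)^j·(-1/u)^(15-j), with u-exponent 1j − 1(15−j) = 2j − 15.
Set 2j − 15 = 1: j = 8.
C(15,8) = 6435; 3^8 = 6561; (-1)^7 = -1.
Coefficient = 6435 · 6561 · (-1) = -42220035.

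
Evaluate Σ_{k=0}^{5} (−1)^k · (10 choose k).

-126

The partial alternating sum Σ_{k=0}^{5} (−1)^k C(10,k) = (−1)^5 C(9,5) = -126.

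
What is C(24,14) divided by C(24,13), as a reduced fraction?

11/14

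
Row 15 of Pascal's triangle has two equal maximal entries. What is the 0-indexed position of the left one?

For odd n = 15, C(15,m) peaks at m = (n−1)/2 and (n+1)/2; the smaller is 7.

7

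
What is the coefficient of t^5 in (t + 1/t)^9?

36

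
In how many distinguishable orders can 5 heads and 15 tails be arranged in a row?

15504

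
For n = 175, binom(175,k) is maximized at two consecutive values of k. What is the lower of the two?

87

For odd n = 175, C(175,k) peaks at k = (n−1)/2 and (n+1)/2; the lower is 87.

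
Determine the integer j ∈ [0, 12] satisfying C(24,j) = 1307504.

C(24,j) increases on 0 ≤ j ≤ 12. C(24,8) = 735471 and C(24,9) = 1307504, so j = 9.

9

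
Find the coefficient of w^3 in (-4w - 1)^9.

The general term is C(9,j)·(-4w)^j·(-1)^(9-j); the w^3 term has j = 3.
C(9,3) = 84.
Coefficient = C(9,3) · (-4)^3 = 84 · (-64) = -5376.

-5376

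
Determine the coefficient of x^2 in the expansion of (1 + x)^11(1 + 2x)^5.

205

Coefficient of x^2 = Σ_{j} C(11,j)·1^j·C(5,2-j)·2^(2-j) for j from 0 to 2.
= 40 + 110 + 55 = 205.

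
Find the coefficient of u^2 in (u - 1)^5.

-10

The general term is C(5,j)·(u)^j·(-1)^(5-j); the u^2 term has j = 2.
C(5,2) = 10.
Coefficient = C(5,2) · (-1)^3 = 10 · (-1) = -10.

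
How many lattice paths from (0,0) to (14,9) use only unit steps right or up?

Each path is a sequence of 23 steps with 14 rights: C(23,14) = 817190.

817190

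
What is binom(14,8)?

3003

C(14,8) = C(14,6) by symmetry.
C(14,6) = (14·13·12·11·10·9) / 6! = 2162160 / 720 = 3003.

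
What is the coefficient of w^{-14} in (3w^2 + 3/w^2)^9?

General term: C(9,j)·(3w^2)^j·(3/w^2)^(9-j), with w-exponent 2j − 2(9−j) = 4j − 18.
Set 4j − 18 = -14: j = 1.
C(9,1) = 9; 3^1 = 3; 3^8 = 6561.
Coefficient = 9 · 3 · 6561 = 177147.

177147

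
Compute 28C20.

3108105

C(28,20) = C(28,8) by symmetry.
C(28,8) = (28·27·26·25·24·23·22·21) / 8! = 125318793600 / 40320 = 3108105.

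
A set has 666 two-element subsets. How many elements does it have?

37

n(n−1)/2 = 666 ⇒ n(n−1) = 1332. Since 37·36 = 1332, n = 37.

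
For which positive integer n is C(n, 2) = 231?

22

n(n−1)/2 = 231 ⇒ n(n−1) = 462. Since 22·21 = 462, n = 22.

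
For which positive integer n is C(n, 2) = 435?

n(n−1)/2 = 435 ⇒ n(n−1) = 870. Since 30·29 = 870, n = 30.

30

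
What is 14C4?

1001

C(14,4) = (14·13·12·11) / 4! = 24024 / 24 = 1001.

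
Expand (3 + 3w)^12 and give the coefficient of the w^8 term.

263063295

The general term is C(12,j)·(3)^j·(3w)^(12-j); the w^8 term has j = 4.
C(12,4) = 495.
Coefficient = C(12,4) · 3^4 · 3^8 = 495 · 81 · 6561 = 263063295.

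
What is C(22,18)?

C(22,18) = C(22,4) by symmetry.
C(22,4) = (22·21·20·19) / 4! = 175560 / 24 = 7315.

7315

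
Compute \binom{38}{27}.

1203322288

C(38,27) = C(38,11) by symmetry.
C(38,11) = (38·37·36·35·34·33·32·31·30·29·28) / 11! = 48032775105638400 / 39916800 = 1203322288.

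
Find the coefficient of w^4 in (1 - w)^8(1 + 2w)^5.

70

Coefficient of w^4 = Σ_{j} C(8,j)·(-1)^j·C(5,4-j)·2^(4-j) for j from 0 to 4.
= 80 + (-640) + 1120 + (-560) + 70 = 70.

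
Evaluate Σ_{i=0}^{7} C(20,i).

137980

1 + 20 + 190 + 1140 + 4845 + 15504 + 38760 + 77520 = 137980.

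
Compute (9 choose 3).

84

C(9,3) = (9·8·7) / 3! = 504 / 6 = 84.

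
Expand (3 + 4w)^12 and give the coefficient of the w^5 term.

The general term is C(12,j)·(3)^j·(4w)^(12-j); the w^5 term has j = 7.
C(12,7) = 792.
Coefficient = C(12,7) · 3^7 · 4^5 = 792 · 2187 · 1024 = 1773674496.

1773674496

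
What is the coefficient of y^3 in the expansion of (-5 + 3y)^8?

-4725000

The general term is C(8,j)·(-5)^j·(3y)^(8-j); the y^3 term has j = 5.
C(8,5) = 56.
Coefficient = C(8,5) · (-5)^5 · 3^3 = 56 · (-3125) · 27 = -4725000.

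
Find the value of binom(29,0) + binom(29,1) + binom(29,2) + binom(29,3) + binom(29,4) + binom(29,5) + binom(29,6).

621616

1 + 29 + 406 + 3654 + 23751 + 118755 + 475020 = 621616.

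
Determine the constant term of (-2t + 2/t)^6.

-1280

General term: C(6,j)·(-2t)^j·(2/t)^(6-j), with t-exponent 1j − 1(6−j) = 2j − 6.
Set 2j − 6 = 0: j = 3.
C(6,3) = 20; (-2)^3 = -8; 2^3 = 8.
Coefficient = 20 · (-8) · 8 = -1280.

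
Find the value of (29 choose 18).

34597290

C(29,18) = C(29,11) by symmetry.
C(29,11) = (29·28·27·26·25·24·23·22·21·20·19) / 11! = 1381013105472000 / 39916800 = 34597290.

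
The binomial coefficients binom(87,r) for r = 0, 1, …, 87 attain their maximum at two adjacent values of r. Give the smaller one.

For odd n = 87, C(87,r) peaks at r = (n−1)/2 and (n+1)/2; the smaller is 43.

43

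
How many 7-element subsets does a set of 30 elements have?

2035800

C(30,7) = (30·29·28·27·26·25·24) / 7! = 10260432000 / 5040 = 2035800.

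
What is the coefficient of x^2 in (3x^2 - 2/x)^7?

15120

General term: C(7,j)·(3x^2)^j·(-2/x)^(7-j), with x-exponent 2j − 1(7−j) = 3j − 7.
Set 3j − 7 = 2: j = 3.
C(7,3) = 35; 3^3 = 27; (-2)^4 = 16.
Coefficient = 35 · 27 · 16 = 15120.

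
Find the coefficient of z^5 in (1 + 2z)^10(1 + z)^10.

110916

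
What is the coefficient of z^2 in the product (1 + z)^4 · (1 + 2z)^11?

Coefficient of z^2 = Σ_{j} C(4,j)·1^j·C(11,2-j)·2^(2-j) for j from 0 to 2.
= 220 + 88 + 6 = 314.

314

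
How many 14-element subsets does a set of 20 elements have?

C(20,14) = C(20,6) by symmetry.
C(20,6) = (20·19·18·17·16·15) / 6! = 27907200 / 720 = 38760.

38760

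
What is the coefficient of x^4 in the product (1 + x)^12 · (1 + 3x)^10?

89715

Coefficient of x^4 = Σ_{j} C(12,j)·1^j·C(10,4-j)·3^(4-j) for j from 0 to 4.
= 17010 + 38880 + 26730 + 6600 + 495 = 89715.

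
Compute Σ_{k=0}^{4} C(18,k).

1 + 18 + 153 + 816 + 3060 = 4048.

4048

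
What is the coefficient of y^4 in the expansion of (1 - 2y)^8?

The general term is C(8,j)·(1)^j·(-2y)^(8-j); the y^4 term has j = 4.
C(8,4) = 70.
Coefficient = C(8,4) · (-2)^4 = 70 · 16 = 1120.

1120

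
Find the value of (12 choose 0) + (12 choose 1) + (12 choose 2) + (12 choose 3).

299

1 + 12 + 66 + 220 = 299.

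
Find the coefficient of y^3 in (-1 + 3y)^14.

-9828

The general term is C(14,j)·(-1)^j·(3y)^(14-j); the y^3 term has j = 11.
C(14,11) = 364.
Coefficient = C(14,11) · (-1)^11 · 3^3 = 364 · (-1) · 27 = -9828.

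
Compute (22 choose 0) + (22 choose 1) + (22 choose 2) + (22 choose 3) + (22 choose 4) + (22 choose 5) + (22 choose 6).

110056

1 + 22 + 231 + 1540 + 7315 + 26334 + 74613 = 110056.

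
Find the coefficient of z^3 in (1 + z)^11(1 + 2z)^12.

6149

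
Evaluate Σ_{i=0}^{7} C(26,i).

971712

1 + 26 + 325 + 2600 + 14950 + 65780 + 230230 + 657800 = 971712.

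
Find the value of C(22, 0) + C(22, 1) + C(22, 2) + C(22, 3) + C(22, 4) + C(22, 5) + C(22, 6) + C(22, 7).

1 + 22 + 231 + 1540 + 7315 + 26334 + 74613 + 170544 = 280600.

280600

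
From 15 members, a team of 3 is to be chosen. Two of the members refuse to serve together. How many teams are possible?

All 3-subsets: C(15,3) = 455. Those containing both fixed elements: C(13,1) = 13.
455 − 13 = 442.

442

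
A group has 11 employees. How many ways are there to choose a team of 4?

This is C(11,4) = 330.

330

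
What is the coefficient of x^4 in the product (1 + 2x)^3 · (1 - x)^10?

Coefficient of x^4 = Σ_{j} C(3,j)·2^j·C(10,4-j)·(-1)^(4-j) for j from 0 to 3.
= 210 + (-720) + 540 + (-80) = -50.

-50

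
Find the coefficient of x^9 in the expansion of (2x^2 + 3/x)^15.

3602776320

General term: C(15,j)·(2x^2)^j·(3/x)^(15-j), with x-exponent 2j − 1(15−j) = 3j − 15.
Set 3j − 15 = 9: j = 8.
C(15,8) = 6435; 2^8 = 256; 3^7 = 2187.
Coefficient = 6435 · 256 · 2187 = 3602776320.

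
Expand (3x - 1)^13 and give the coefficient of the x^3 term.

7722

The general term is C(13,j)·(3x)^j·(-1)^(13-j); the x^3 term has j = 3.
C(13,3) = 286.
Coefficient = C(13,3) · 3^3 = 286 · 27 = 7722.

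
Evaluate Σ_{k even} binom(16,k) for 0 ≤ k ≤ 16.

Half of (1+1)^16 + (1−1)^16 gives the even-index sum: 2^15 = 32768.

32768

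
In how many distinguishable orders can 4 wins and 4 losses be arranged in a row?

Choose positions for the wins: C(8,4) = 70.

70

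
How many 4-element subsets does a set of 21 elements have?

5985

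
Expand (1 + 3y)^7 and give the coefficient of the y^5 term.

The general term is C(7,j)·(1)^j·(3y)^(7-j); the y^5 term has j = 2.
C(7,2) = 21.
Coefficient = C(7,2) · 3^5 = 21 · 243 = 5103.

5103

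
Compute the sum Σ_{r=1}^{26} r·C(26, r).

872415232

Since r·C(26,r) = 26·C(25,r−1), the sum is 26·2^25 = 26·33554432 = 872415232.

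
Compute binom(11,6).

C(11,6) = C(11,5) by symmetry.
C(11,5) = (11·10·9·8·7) / 5! = 55440 / 120 = 462.

462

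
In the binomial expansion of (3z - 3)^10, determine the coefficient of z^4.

The general term is C(10,j)·(3z)^j·(-3)^(10-j); the z^4 term has j = 4.
C(10,4) = 210.
Coefficient = C(10,4) · 3^4 · (-3)^6 = 210 · 81 · 729 = 12400290.

12400290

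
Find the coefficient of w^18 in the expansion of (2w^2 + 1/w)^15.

2795520

General term: C(15,j)·(2w^2)^j·(1/w)^(15-j), with w-exponent 2j − 1(15−j) = 3j − 15.
Set 3j − 15 = 18: j = 11.
C(15,11) = 1365; 2^11 = 2048; 1^4 = 1.
Coefficient = 1365 · 2048 · 1 = 2795520.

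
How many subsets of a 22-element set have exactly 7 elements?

170544

Choose the 7 positions: C(22,7) = 170544.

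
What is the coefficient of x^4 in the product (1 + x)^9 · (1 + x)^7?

(1 + x)^9(1 + x)^7 = (1 + x)^16, so the coefficient of x^4 is C(16,4)·1^4 = 1820·1 = 1820.

1820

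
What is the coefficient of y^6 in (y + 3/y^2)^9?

27

General term: C(9,j)·(y)^j·(3/y^2)^(9-j), with y-exponent 1j − 2(9−j) = 3j − 18.
Set 3j − 18 = 6: j = 8.
C(9,8) = 9; 1^8 = 1; 3^1 = 3.
Coefficient = 9 · 1 · 3 = 27.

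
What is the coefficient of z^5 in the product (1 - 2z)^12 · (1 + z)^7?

Coefficient of z^5 = Σ_{j} C(12,j)·(-2)^j·C(7,5-j)·1^(5-j) for j from 0 to 5.
= 21 + (-840) + 9240 + (-36960) + 55440 + (-25344) = 1557.

1557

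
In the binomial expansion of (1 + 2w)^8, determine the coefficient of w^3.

The general term is C(8,j)·(1)^j·(2w)^(8-j); the w^3 term has j = 5.
C(8,5) = 56.
Coefficient = C(8,5) · 2^3 = 56 · 8 = 448.

448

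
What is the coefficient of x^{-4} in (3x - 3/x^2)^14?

14363255907

General term: C(14,j)·(3x)^j·(-3/x^2)^(14-j), with x-exponent 1j − 2(14−j) = 3j − 28.
Set 3j − 28 = -4: j = 8.
C(14,8) = 3003; 3^8 = 6561; (-3)^6 = 729.
Coefficient = 3003 · 6561 · 729 = 14363255907.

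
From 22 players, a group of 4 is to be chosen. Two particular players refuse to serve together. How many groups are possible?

All 4-subsets: C(22,4) = 7315. Those containing both fixed elements: C(20,2) = 190.
7315 − 190 = 7125.

7125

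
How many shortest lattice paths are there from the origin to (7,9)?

Each path is a sequence of 16 steps with 7 rights: C(16,7) = 11440.

11440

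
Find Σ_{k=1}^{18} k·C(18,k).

Differentiating (1+x)^18 and setting x=1: Σ k·C(18,k) = 18·2^17 = 2359296.

2359296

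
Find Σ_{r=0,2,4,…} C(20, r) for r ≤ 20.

Even-r terms of row 20 sum to 2^19 = 524288.

524288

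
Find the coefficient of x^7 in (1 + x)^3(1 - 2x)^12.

7920

Coefficient of x^7 = Σ_{j} C(3,j)·1^j·C(12,7-j)·(-2)^(7-j) for j from 0 to 3.
= (-101376) + 177408 + (-76032) + 7920 = 7920.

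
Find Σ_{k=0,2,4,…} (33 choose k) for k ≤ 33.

Half of (1+1)^33 + (1−1)^33 gives the even-index sum: 2^32 = 4294967296.

4294967296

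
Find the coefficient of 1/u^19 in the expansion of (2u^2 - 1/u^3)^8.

General term: C(8,j)·(2u^2)^j·(-1/u^3)^(8-j), with u-exponent 2j − 3(8−j) = 5j − 24.
Set 5j − 24 = -19: j = 1.
C(8,1) = 8; 2^1 = 2; (-1)^7 = -1.
Coefficient = 8 · 2 · (-1) = -16.

-16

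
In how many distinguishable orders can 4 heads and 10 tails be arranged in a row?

1001

Choose positions for the heads: C(14,4) = 1001.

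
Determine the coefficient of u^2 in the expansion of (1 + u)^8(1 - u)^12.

-2

Coefficient of u^2 = Σ_{j} C(8,j)·1^j·C(12,2-j)·(-1)^(2-j) for j from 0 to 2.
= 66 + (-96) + 28 = -2.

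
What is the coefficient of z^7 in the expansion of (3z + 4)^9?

1259712

The general term is C(9,j)·(3z)^j·(4)^(9-j); the z^7 term has j = 7.
C(9,7) = 36.
Coefficient = C(9,7) · 3^7 · 4^2 = 36 · 2187 · 16 = 1259712.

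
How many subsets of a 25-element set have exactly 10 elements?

Choose the 10 positions: C(25,10) = 3268760.

3268760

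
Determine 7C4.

C(7,4) = C(7,3) by symmetry.
C(7,3) = (7·6·5) / 3! = 210 / 6 = 35.

35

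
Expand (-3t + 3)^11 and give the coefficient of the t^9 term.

-9743085

The general term is C(11,j)·(-3t)^j·(3)^(11-j); the t^9 term has j = 9.
C(11,9) = 55.
Coefficient = C(11,9) · (-3)^9 · 3^2 = 55 · (-19683) · 9 = -9743085.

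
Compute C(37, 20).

C(37,20) = C(37,17) by symmetry.
C(37,17) = (37·36·35·34·33·32·31·30·29·28·27·26·25·24·23·22·21) / 17! = 5657339689378493276160000 / 355687428096000 = 15905368710.

15905368710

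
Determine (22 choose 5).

26334

C(22,5) = (22·21·20·19·18) / 5! = 3160080 / 120 = 26334.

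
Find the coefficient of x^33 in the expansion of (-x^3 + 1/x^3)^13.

General term: C(13,j)·(-x^3)^j·(1/x^3)^(13-j), with x-exponent 3j − 3(13−j) = 6j − 39.
Set 6j − 39 = 33: j = 12.
C(13,12) = 13; (-1)^12 = 1; 1^1 = 1.
Coefficient = 13 · 1 · 1 = 13.

13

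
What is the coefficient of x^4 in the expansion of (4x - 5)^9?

The general term is C(9,j)·(4x)^j·(-5)^(9-j); the x^4 term has j = 4.
C(9,4) = 126.
Coefficient = C(9,4) · 4^4 · (-5)^5 = 126 · 256 · (-3125) = -100800000.

-100800000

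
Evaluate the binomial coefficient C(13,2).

C(13,2) = (13·12) / 2! = 156 / 2 = 78.

78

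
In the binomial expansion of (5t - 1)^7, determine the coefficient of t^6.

-109375

The general term is C(7,j)·(5t)^j·(-1)^(7-j); the t^6 term has j = 6.
C(7,6) = 7.
Coefficient = C(7,6) · 5^6 · (-1)^1 = 7 · 15625 · (-1) = -109375.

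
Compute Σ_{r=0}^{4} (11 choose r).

1 + 11 + 55 + 165 + 330 = 562.

562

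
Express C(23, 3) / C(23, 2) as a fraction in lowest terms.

C(n,k+1)/C(n,k) = (n−k)/(k+1) = (23−2)/(2+1) = 21/3 = 7.

7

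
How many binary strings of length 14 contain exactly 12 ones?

91

Choose the 12 positions: C(14,12) = 91.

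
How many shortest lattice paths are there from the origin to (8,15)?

490314

Each path is a sequence of 23 steps with 8 rights: C(23,8) = 490314.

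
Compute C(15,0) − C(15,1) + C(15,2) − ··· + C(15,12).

The partial alternating sum Σ_{k=0}^{12} (−1)^k C(15,k) = (−1)^12 C(14,12) = 91.

91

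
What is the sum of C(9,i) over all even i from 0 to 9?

256

Half of (1+1)^9 + (1−1)^9 gives the even-index sum: 2^8 = 256.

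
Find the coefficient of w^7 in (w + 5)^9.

900

The general term is C(9,j)·(w)^j·(5)^(9-j); the w^7 term has j = 7.
C(9,7) = 36.
Coefficient = C(9,7) · 5^2 = 36 · 25 = 900.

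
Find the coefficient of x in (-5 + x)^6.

The general term is C(6,j)·(-5)^j·(x)^(6-j); the x^1 term has j = 5.
C(6,5) = 6.
Coefficient = C(6,5) · (-5)^5 = 6 · (-3125) = -18750.

-18750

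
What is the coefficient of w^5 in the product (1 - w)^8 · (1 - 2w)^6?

-10848

Coefficient of w^5 = Σ_{j} C(8,j)·(-1)^j·C(6,5-j)·(-2)^(5-j) for j from 0 to 5.
= (-192) + (-1920) + (-4480) + (-3360) + (-840) + (-56) = -10848.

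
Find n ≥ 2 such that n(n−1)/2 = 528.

33

n(n−1)/2 = 528 ⇒ n(n−1) = 1056. Since 33·32 = 1056, n = 33.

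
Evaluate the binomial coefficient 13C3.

C(13,3) = (13·12·11) / 3! = 1716 / 6 = 286.

286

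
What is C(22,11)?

705432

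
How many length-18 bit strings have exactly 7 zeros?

31824

Choose the 7 positions: C(18,7) = 31824.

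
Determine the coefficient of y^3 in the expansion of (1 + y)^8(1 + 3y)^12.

Coefficient of y^3 = Σ_{j} C(8,j)·1^j·C(12,3-j)·3^(3-j) for j from 0 to 3.
= 5940 + 4752 + 1008 + 56 = 11756.

11756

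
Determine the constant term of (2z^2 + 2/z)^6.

960

General term: C(6,j)·(2z^2)^j·(2/z)^(6-j), with z-exponent 2j − 1(6−j) = 3j − 6.
Set 3j − 6 = 0: j = 2.
C(6,2) = 15; 2^2 = 4; 2^4 = 16.
Coefficient = 15 · 4 · 16 = 960.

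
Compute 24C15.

1307504

C(24,15) = C(24,9) by symmetry.
C(24,9) = (24·23·22·21·20·19·18·17·16) / 9! = 474467051520 / 362880 = 1307504.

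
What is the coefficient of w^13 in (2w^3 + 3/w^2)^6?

General term: C(6,j)·(2w^3)^j·(3/w^2)^(6-j), with w-exponent 3j − 2(6−j) = 5j − 12.
Set 5j − 12 = 13: j = 5.
C(6,5) = 6; 2^5 = 32; 3^1 = 3.
Coefficient = 6 · 32 · 3 = 576.

576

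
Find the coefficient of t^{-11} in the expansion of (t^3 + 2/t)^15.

245760

General term: C(15,j)·(t^3)^j·(2/t)^(15-j), with t-exponent 3j − 1(15−j) = 4j − 15.
Set 4j − 15 = -11: j = 1.
C(15,1) = 15; 1^1 = 1; 2^14 = 16384.
Coefficient = 15 · 1 · 16384 = 245760.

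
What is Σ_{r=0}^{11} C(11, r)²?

705432

By Vandermonde's identity, Σ C(11,r)² = C(22,11) = 705432.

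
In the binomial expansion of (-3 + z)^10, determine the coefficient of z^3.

-262440

The general term is C(10,j)·(-3)^j·(z)^(10-j); the z^3 term has j = 7.
C(10,7) = 120.
Coefficient = C(10,7) · (-3)^7 = 120 · (-2187) = -262440.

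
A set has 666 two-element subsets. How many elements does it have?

n(n−1)/2 = 666 ⇒ n(n−1) = 1332. Since 37·36 = 1332, n = 37.

37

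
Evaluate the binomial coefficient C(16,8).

C(16,8) = (16·15·14·13·12·11·10·9) / 8! = 518918400 / 40320 = 12870.

12870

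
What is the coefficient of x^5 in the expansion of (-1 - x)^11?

-462

The general term is C(11,j)·(-1)^j·(-x)^(11-j); the x^5 term has j = 6.
C(11,6) = 462.
Coefficient = C(11,6) · (-1)^5 = 462 · (-1) = -462.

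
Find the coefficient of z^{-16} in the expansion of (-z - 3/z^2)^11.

General term: C(11,j)·(-z)^j·(-3/z^2)^(11-j), with z-exponent 1j − 2(11−j) = 3j − 22.
Set 3j − 22 = -16: j = 2.
C(11,2) = 55; (-1)^2 = 1; (-3)^9 = -19683.
Coefficient = 55 · 1 · (-19683) = -1082565.

-1082565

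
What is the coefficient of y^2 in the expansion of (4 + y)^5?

640

The general term is C(5,j)·(4)^j·(y)^(5-j); the y^2 term has j = 3.
C(5,3) = 10.
Coefficient = C(5,3) · 4^3 = 10 · 64 = 640.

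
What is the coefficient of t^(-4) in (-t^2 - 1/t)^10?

45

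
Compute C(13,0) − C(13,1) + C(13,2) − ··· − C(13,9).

The partial alternating sum Σ_{k=0}^{9} (−1)^k C(13,k) = (−1)^9 C(12,9) = -220.

-220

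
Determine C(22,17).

C(22,17) = C(22,5) by symmetry.
C(22,5) = (22·21·20·19·18) / 5! = 3160080 / 120 = 26334.

26334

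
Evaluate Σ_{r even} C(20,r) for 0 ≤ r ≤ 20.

524288

Even-r terms of row 20 sum to 2^19 = 524288.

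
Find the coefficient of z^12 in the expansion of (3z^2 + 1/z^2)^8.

17496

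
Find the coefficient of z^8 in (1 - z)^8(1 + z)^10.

14

Coefficient of z^8 = Σ_{j} C(8,j)·(-1)^j·C(10,8-j)·1^(8-j) for j from 0 to 8.
= 45 + (-960) + 5880 + (-14112) + 14700 + (-6720) + 1260 + (-80) + 1 = 14.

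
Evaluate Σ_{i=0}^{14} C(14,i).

16384

Setting x = 1 in (1+x)^14 gives Σ C(14,i) = 2^14 = 16384.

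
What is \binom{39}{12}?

C(39,12) = (39·38·37·36·35·34·33·32·31·30·29·28) / 12! = 1873278229119897600 / 479001600 = 3910797436.

3910797436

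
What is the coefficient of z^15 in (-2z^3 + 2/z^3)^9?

-18432

General term: C(9,j)·(-2z^3)^j·(2/z^3)^(9-j), with z-exponent 3j − 3(9−j) = 6j − 27.
Set 6j − 27 = 15: j = 7.
C(9,7) = 36; (-2)^7 = -128; 2^2 = 4.
Coefficient = 36 · (-128) · 4 = -18432.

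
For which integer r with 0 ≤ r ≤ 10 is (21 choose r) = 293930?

9

C(21,r) increases on 0 ≤ r ≤ 10. C(21,8) = 203490 and C(21,9) = 293930, so r = 9.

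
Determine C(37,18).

17672631900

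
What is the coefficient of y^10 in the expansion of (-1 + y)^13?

-286

The general term is C(13,j)·(-1)^j·(y)^(13-j); the y^10 term has j = 3.
C(13,3) = 286.
Coefficient = C(13,3) · (-1)^3 = 286 · (-1) = -286.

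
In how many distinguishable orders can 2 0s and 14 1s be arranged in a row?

120

Choose positions for the 0s: C(16,2) = 120.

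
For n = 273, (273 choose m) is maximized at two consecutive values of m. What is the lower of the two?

136

For odd n = 273, C(273,m) peaks at m = (n−1)/2 and (n+1)/2; the lower is 136.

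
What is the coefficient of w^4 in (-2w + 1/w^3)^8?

General term: C(8,j)·(-2w)^j·(1/w^3)^(8-j), with w-exponent 1j − 3(8−j) = 4j − 24.
Set 4j − 24 = 4: j = 7.
C(8,7) = 8; (-2)^7 = -128; 1^1 = 1.
Coefficient = 8 · (-128) · 1 = -1024.

-1024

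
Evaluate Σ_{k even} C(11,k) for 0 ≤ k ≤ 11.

Half of (1+1)^11 + (1−1)^11 gives the even-index sum: 2^10 = 1024.

1024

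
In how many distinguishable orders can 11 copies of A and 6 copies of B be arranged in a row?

12376

Choose positions for the A's: C(17,11) = 12376.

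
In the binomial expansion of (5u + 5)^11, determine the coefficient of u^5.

22558593750

The general term is C(11,j)·(5u)^j·(5)^(11-j); the u^5 term has j = 5.
C(11,5) = 462.
Coefficient = C(11,5) · 5^5 · 5^6 = 462 · 3125 · 15625 = 22558593750.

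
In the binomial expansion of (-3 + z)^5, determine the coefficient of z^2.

-270

The general term is C(5,j)·(-3)^j·(z)^(5-j); the z^2 term has j = 3.
C(5,3) = 10.
Coefficient = C(5,3) · (-3)^3 = 10 · (-27) = -270.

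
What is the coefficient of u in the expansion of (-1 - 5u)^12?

60

The general term is C(12,j)·(-1)^j·(-5u)^(12-j); the u^1 term has j = 11.
C(12,11) = 12.
Coefficient = C(12,11) · (-1)^11 · (-5)^1 = 12 · (-1) · (-5) = 60.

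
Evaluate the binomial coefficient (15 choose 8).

6435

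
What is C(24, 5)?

C(24,5) = (24·23·22·21·20) / 5! = 5100480 / 120 = 42504.

42504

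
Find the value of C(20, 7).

77520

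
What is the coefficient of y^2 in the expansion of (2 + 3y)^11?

The general term is C(11,j)·(2)^j·(3y)^(11-j); the y^2 term has j = 9.
C(11,9) = 55.
Coefficient = C(11,9) · 2^9 · 3^2 = 55 · 512 · 9 = 253440.

253440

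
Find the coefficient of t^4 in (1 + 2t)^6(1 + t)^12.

Coefficient of t^4 = Σ_{j} C(6,j)·2^j·C(12,4-j)·1^(4-j) for j from 0 to 4.
= 495 + 2640 + 3960 + 1920 + 240 = 9255.

9255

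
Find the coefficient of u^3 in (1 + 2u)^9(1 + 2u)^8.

5440

(1 + 2u)^9(1 + 2u)^8 = (1 + 2u)^17, so the coefficient of u^3 is C(17,3)·2^3 = 680·8 = 5440.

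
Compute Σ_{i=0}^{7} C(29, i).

2182396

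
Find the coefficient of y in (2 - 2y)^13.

-106496

The general term is C(13,j)·(2)^j·(-2y)^(13-j); the y^1 term has j = 12.
C(13,12) = 13.
Coefficient = C(13,12) · 2^12 · (-2)^1 = 13 · 4096 · (-2) = -106496.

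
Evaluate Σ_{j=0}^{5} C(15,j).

4944

1 + 15 + 105 + 455 + 1365 + 3003 = 4944.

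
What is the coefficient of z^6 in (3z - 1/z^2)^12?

General term: C(12,j)·(3z)^j·(-1/z^2)^(12-j), with z-exponent 1j − 2(12−j) = 3j − 24.
Set 3j − 24 = 6: j = 10.
C(12,10) = 66; 3^10 = 59049; (-1)^2 = 1.
Coefficient = 66 · 59049 · 1 = 3897234.

3897234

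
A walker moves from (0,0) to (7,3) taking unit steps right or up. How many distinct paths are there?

Each path is a sequence of 10 steps with 7 rights: C(10,7) = 120.

120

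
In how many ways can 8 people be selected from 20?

125970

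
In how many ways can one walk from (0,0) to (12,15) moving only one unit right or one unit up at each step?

Each path is a sequence of 27 steps with 12 rights: C(27,12) = 17383860.

17383860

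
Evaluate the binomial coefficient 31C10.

C(31,10) = (31·30·29·28·27·26·25·24·23·22) / 10! = 160945136352000 / 3628800 = 44352165.

44352165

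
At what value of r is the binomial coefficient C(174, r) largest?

C(174,r) is maximized at r = 174/2 = 87.

87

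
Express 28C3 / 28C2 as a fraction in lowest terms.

C(n,k+1)/C(n,k) = (n−k)/(k+1) = (28−2)/(2+1) = 26/3.

26/3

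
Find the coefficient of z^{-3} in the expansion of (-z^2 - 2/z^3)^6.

160

General term: C(6,j)·(-z^2)^j·(-2/z^3)^(6-j), with z-exponent 2j − 3(6−j) = 5j − 18.
Set 5j − 18 = -3: j = 3.
C(6,3) = 20; (-1)^3 = -1; (-2)^3 = -8.
Coefficient = 20 · (-1) · (-8) = 160.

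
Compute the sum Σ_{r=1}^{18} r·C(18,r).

2359296

Since r·C(18,r) = 18·C(17,r−1), the sum is 18·2^17 = 18·131072 = 2359296.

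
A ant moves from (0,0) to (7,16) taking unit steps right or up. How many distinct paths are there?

Each path is a sequence of 23 steps with 7 rights: C(23,7) = 245157.

245157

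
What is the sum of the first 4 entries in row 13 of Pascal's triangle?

1 + 13 + 78 + 286 = 378.

378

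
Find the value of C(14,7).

C(14,7) = (14·13·12·11·10·9·8) / 7! = 17297280 / 5040 = 3432.

3432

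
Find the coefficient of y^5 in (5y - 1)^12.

The general term is C(12,j)·(5y)^j·(-1)^(12-j); the y^5 term has j = 5.
C(12,5) = 792.
Coefficient = C(12,5) · 5^5 · (-1)^7 = 792 · 3125 · (-1) = -2475000.

-2475000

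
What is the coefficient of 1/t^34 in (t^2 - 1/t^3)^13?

13

General term: C(13,j)·(t^2)^j·(-1/t^3)^(13-j), with t-exponent 2j − 3(13−j) = 5j − 39.
Set 5j − 39 = -34: j = 1.
C(13,1) = 13; 1^1 = 1; (-1)^12 = 1.
Coefficient = 13 · 1 · 1 = 13.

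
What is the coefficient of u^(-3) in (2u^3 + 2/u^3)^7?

4480

General term: C(7,j)·(2u^3)^j·(2/u^3)^(7-j), with u-exponent 3j − 3(7−j) = 6j − 21.
Set 6j − 21 = -3: j = 3.
C(7,3) = 35; 2^3 = 8; 2^4 = 16.
Coefficient = 35 · 8 · 16 = 4480.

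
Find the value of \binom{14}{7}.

3432

C(14,7) = (14·13·12·11·10·9·8) / 7! = 17297280 / 5040 = 3432.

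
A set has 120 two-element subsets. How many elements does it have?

16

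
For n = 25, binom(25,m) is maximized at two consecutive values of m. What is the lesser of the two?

For odd n = 25, C(25,m) peaks at m = (n−1)/2 and (n+1)/2; the lesser is 12.

12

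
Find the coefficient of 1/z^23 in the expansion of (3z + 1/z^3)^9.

General term: C(9,j)·(3z)^j·(1/z^3)^(9-j), with z-exponent 1j − 3(9−j) = 4j − 27.
Set 4j − 27 = -23: j = 1.
C(9,1) = 9; 3^1 = 3; 1^8 = 1.
Coefficient = 9 · 3 · 1 = 27.

27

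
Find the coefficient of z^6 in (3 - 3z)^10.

12400290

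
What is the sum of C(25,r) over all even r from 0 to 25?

Even-r terms of row 25 sum to 2^24 = 16777216.

16777216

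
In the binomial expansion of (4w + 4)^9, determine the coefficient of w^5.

The general term is C(9,j)·(4w)^j·(4)^(9-j); the w^5 term has j = 5.
C(9,5) = 126.
Coefficient = C(9,5) · 4^5 · 4^4 = 126 · 1024 · 256 = 33030144.

33030144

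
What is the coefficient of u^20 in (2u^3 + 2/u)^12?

2027520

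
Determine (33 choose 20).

573166440

C(33,20) = C(33,13) by symmetry.
C(33,13) = (33·32·31·30·29·28·27·26·25·24·23·22·21) / 13! = 3569119343741952000 / 6227020800 = 573166440.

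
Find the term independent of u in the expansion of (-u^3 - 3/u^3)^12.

General term: C(12,j)·(-u^3)^j·(-3/u^3)^(12-j), with u-exponent 3j − 3(12−j) = 6j − 36.
Set 6j − 36 = 0: j = 6.
C(12,6) = 924; (-1)^6 = 1; (-3)^6 = 729.
Coefficient = 924 · 1 · 729 = 673596.

673596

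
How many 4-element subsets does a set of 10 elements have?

210

C(10,4) = (10·9·8·7) / 4! = 5040 / 24 = 210.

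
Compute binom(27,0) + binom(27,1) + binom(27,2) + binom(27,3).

1 + 27 + 351 + 2925 = 3304.

3304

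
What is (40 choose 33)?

18643560

C(40,33) = C(40,7) by symmetry.
C(40,7) = (40·39·38·37·36·35·34) / 7! = 93963542400 / 5040 = 18643560.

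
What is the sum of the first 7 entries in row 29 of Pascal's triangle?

621616

1 + 29 + 406 + 3654 + 23751 + 118755 + 475020 = 621616.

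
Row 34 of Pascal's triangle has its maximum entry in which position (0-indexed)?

C(34,m) is maximized at m = 34/2 = 17.

17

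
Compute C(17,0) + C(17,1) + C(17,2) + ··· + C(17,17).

131072

Setting x = 1 in (1+x)^17 gives Σ C(17,i) = 2^17 = 131072.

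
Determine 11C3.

C(11,3) = (11·10·9) / 3! = 990 / 6 = 165.

165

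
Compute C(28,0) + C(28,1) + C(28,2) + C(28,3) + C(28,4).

24158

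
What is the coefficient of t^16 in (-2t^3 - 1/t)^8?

1792

General term: C(8,j)·(-2t^3)^j·(-1/t)^(8-j), with t-exponent 3j − 1(8−j) = 4j − 8.
Set 4j − 8 = 16: j = 6.
C(8,6) = 28; (-2)^6 = 64; (-1)^2 = 1.
Coefficient = 28 · 64 · 1 = 1792.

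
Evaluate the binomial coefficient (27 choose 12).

C(27,12) = (27·26·25·24·23·22·21·20·19·18·17·16) / 12! = 8326896754176000 / 479001600 = 17383860.

17383860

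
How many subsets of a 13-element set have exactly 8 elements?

Choose the 8 positions: C(13,8) = 1287.

1287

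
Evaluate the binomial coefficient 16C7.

11440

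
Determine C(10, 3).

120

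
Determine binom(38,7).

12620256

C(38,7) = (38·37·36·35·34·33·32) / 7! = 63606090240 / 5040 = 12620256.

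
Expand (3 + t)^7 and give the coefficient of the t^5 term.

The general term is C(7,j)·(3)^j·(t)^(7-j); the t^5 term has j = 2.
C(7,2) = 21.
Coefficient = C(7,2) · 3^2 = 21 · 9 = 189.

189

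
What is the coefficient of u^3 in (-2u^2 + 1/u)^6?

-160

General term: C(6,j)·(-2u^2)^j·(1/u)^(6-j), with u-exponent 2j − 1(6−j) = 3j − 6.
Set 3j − 6 = 3: j = 3.
C(6,3) = 20; (-2)^3 = -8; 1^3 = 1.
Coefficient = 20 · (-8) · 1 = -160.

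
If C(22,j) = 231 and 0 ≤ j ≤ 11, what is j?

C(22,j) increases on 0 ≤ j ≤ 11. C(22,1) = 22 and C(22,2) = 231, so j = 2.

2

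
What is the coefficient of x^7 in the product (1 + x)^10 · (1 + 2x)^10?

1167120

Coefficient of x^7 = Σ_{j} C(10,j)·1^j·C(10,7-j)·2^(7-j) for j from 0 to 7.
= 15360 + 134400 + 362880 + 403200 + 201600 + 45360 + 4200 + 120 = 1167120.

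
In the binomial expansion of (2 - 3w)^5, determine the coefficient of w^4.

The general term is C(5,j)·(2)^j·(-3w)^(5-j); the w^4 term has j = 1.
C(5,1) = 5.
Coefficient = C(5,1) · 2^1 · (-3)^4 = 5 · 2 · 81 = 810.

810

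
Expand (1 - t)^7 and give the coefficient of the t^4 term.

35

The general term is C(7,j)·(1)^j·(-t)^(7-j); the t^4 term has j = 3.
C(7,3) = 35.
Coefficient = C(7,3) = 35.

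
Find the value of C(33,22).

C(33,22) = C(33,11) by symmetry.
C(33,11) = (33·32·31·30·29·28·27·26·25·24·23) / 11! = 7725366544896000 / 39916800 = 193536720.

193536720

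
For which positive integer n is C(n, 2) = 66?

12

n(n−1)/2 = 66 ⇒ n(n−1) = 132. Since 12·11 = 132, n = 12.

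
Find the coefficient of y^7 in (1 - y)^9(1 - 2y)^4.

-9108

Coefficient of y^7 = Σ_{j} C(9,j)·(-1)^j·C(4,7-j)·(-2)^(7-j) for j from 3 to 7.
= (-1344) + (-4032) + (-3024) + (-672) + (-36) = -9108.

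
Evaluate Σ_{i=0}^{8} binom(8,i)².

12870

By Vandermonde's identity, Σ C(8,i)² = C(16,8) = 12870.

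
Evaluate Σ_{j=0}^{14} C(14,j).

16384

The entries of row 14 sum to 2^14 = 16384.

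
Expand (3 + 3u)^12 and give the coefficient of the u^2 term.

The general term is C(12,j)·(3)^j·(3u)^(12-j); the u^2 term has j = 10.
C(12,10) = 66.
Coefficient = C(12,10) · 3^10 · 3^2 = 66 · 59049 · 9 = 35075106.

35075106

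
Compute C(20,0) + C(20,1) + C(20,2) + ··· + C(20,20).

1048576

Setting x = 1 in (1+x)^20 gives Σ C(20,i) = 2^20 = 1048576.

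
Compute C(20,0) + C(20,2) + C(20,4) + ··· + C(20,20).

Even-i terms of row 20 sum to 2^19 = 524288.

524288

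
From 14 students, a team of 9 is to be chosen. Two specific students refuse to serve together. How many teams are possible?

1210

All 9-subsets: C(14,9) = 2002. Those containing both fixed elements: C(12,7) = 792.
2002 − 792 = 1210.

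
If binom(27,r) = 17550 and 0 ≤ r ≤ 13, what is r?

C(27,r) increases on 0 ≤ r ≤ 13. C(27,3) = 2925 and C(27,4) = 17550, so r = 4.

4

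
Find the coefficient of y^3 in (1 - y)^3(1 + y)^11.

Coefficient of y^3 = Σ_{j} C(3,j)·(-1)^j·C(11,3-j)·1^(3-j) for j from 0 to 3.
= 165 + (-165) + 33 + (-1) = 32.

32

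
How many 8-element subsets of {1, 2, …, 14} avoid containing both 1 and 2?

2079

All 8-subsets: C(14,8) = 3003. Those containing both fixed elements: C(12,6) = 924.
3003 − 924 = 2079.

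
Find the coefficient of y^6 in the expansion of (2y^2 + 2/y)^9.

General term: C(9,j)·(2y^2)^j·(2/y)^(9-j), with y-exponent 2j − 1(9−j) = 3j − 9.
Set 3j − 9 = 6: j = 5.
C(9,5) = 126; 2^5 = 32; 2^4 = 16.
Coefficient = 126 · 32 · 16 = 64512.

64512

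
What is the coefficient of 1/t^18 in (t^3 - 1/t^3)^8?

General term: C(8,j)·(t^3)^j·(-1/t^3)^(8-j), with t-exponent 3j − 3(8−j) = 6j − 24.
Set 6j − 24 = -18: j = 1.
C(8,1) = 8; 1^1 = 1; (-1)^7 = -1.
Coefficient = 8 · 1 · (-1) = -8.

-8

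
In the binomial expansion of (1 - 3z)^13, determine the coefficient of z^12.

6908733

The general term is C(13,j)·(1)^j·(-3z)^(13-j); the z^12 term has j = 1.
C(13,1) = 13.
Coefficient = C(13,1) · (-3)^12 = 13 · 531441 = 6908733.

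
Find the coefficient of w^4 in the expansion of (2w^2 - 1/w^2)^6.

240

General term: C(6,j)·(2w^2)^j·(-1/w^2)^(6-j), with w-exponent 2j − 2(6−j) = 4j − 12.
Set 4j − 12 = 4: j = 4.
C(6,4) = 15; 2^4 = 16; (-1)^2 = 1.
Coefficient = 15 · 16 · 1 = 240.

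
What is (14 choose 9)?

C(14,9) = C(14,5) by symmetry.
C(14,5) = (14·13·12·11·10) / 5! = 240240 / 120 = 2002.

2002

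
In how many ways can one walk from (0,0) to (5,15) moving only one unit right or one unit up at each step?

Each path is a sequence of 20 steps with 5 rights: C(20,5) = 15504.

15504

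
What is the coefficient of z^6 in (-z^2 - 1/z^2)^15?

General term: C(15,j)·(-z^2)^j·(-1/z^2)^(15-j), with z-exponent 2j − 2(15−j) = 4j − 30.
Set 4j − 30 = 6: j = 9.
C(15,9) = 5005; (-1)^9 = -1; (-1)^6 = 1.
Coefficient = 5005 · (-1) · 1 = -5005.

-5005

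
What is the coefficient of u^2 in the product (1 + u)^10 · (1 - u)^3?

Coefficient of u^2 = Σ_{j} C(10,j)·1^j·C(3,2-j)·(-1)^(2-j) for j from 0 to 2.
= 3 + (-30) + 45 = 18.

18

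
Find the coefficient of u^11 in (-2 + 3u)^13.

55269864

The general term is C(13,j)·(-2)^j·(3u)^(13-j); the u^11 term has j = 2.
C(13,2) = 78.
Coefficient = C(13,2) · (-2)^2 · 3^11 = 78 · 4 · 177147 = 55269864.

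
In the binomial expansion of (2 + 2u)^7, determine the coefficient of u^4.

4480

The general term is C(7,j)·(2)^j·(2u)^(7-j); the u^4 term has j = 3.
C(7,3) = 35.
Coefficient = C(7,3) · 2^3 · 2^4 = 35 · 8 · 16 = 4480.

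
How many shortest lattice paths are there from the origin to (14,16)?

145422675

Each path is a sequence of 30 steps with 14 rights: C(30,14) = 145422675.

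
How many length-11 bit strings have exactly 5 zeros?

Choose the 5 positions: C(11,5) = 462.

462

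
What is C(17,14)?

680

C(17,14) = C(17,3) by symmetry.
C(17,3) = (17·16·15) / 3! = 4080 / 6 = 680.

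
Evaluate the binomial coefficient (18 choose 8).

C(18,8) = (18·17·16·15·14·13·12·11) / 8! = 1764322560 / 40320 = 43758.

43758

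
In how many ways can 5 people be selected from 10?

This is C(10,5) = 252.

252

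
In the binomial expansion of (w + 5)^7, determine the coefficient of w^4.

4375

The general term is C(7,j)·(w)^j·(5)^(7-j); the w^4 term has j = 4.
C(7,4) = 35.
Coefficient = C(7,4) · 5^3 = 35 · 125 = 4375.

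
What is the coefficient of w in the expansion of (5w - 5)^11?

The general term is C(11,j)·(5w)^j·(-5)^(11-j); the w^1 term has j = 1.
C(11,1) = 11.
Coefficient = C(11,1) · 5^1 · (-5)^10 = 11 · 5 · 9765625 = 537109375.

537109375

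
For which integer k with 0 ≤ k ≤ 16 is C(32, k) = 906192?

C(32,k) increases on 0 ≤ k ≤ 16. C(32,5) = 201376 and C(32,6) = 906192, so k = 6.

6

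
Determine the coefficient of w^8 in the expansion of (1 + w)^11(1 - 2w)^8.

Coefficient of w^8 = Σ_{j} C(11,j)·1^j·C(8,8-j)·(-2)^(8-j) for j from 0 to 8.
= 256 + (-11264) + 98560 + (-295680) + 369600 + (-206976) + 51744 + (-5280) + 165 = 1125.

1125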